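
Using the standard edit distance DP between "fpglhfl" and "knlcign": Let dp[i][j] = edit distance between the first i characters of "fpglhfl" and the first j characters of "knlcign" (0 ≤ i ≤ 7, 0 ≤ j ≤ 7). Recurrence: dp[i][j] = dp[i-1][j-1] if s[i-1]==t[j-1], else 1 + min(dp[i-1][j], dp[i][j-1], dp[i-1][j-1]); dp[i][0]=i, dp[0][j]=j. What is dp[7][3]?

6

   ''  k  n  l  c  i  g  n
''  0  1  2  3  4  5  6  7
 f  1  1  2  3  4  5  6  7
 p  2  2  2  3  4  5  6  7
 g  3  3  3  3  4  5  5  6
 l  4  4  4  3  4  5  6  6
 h  5  5  5  4  4  5  6  7
 f  6  6  6  5  5  5  6  7
 l  7  7  7  6  6  6  6  7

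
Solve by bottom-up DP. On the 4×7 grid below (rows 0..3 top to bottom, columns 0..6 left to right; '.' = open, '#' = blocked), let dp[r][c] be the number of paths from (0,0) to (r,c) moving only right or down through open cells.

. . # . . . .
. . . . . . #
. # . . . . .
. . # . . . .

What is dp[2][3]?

r\c   0   1   2   3   4   5   6
  0   1   1   0   0   0   0   0
  1   1   2   2   2   2   2   0
  2   1   0   2   4   6   8   8
  3   1   1   0   4  10  18  26

4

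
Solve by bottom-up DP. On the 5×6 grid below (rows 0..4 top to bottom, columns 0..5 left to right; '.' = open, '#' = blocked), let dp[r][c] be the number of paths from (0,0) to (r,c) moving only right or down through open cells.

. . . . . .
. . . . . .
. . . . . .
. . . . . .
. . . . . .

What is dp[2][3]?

10

r\c   0   1   2   3   4   5
  0   1   1   1   1   1   1
  1   1   2   3   4   5   6
  2   1   3   6  10  15  21
  3   1   4  10  20  35  56
  4   1   5  15  35  70 126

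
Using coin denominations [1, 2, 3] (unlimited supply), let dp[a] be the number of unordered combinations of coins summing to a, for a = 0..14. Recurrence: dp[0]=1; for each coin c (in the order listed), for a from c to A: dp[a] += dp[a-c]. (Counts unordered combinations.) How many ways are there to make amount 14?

after  coin     0     1     2     3     4     5     6     7     8     9    10    11    12    13    14
          1     1     1     1     1     1     1     1     1     1     1     1     1     1     1     1
          2     1     1     2     2     3     3     4     4     5     5     6     6     7     7     8
          3     1     1     2     3     4     5     7     8    10    12    14    16    19    21    24

24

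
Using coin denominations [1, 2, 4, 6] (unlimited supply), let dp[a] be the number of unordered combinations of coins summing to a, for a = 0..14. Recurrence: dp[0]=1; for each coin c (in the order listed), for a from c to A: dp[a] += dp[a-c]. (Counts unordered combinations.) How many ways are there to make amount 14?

after  coin     0     1     2     3     4     5     6     7     8     9    10    11    12    13    14
          1     1     1     1     1     1     1     1     1     1     1     1     1     1     1     1
          2     1     1     2     2     3     3     4     4     5     5     6     6     7     7     8
          4     1     1     2     2     4     4     6     6     9     9    12    12    16    16    20
          6     1     1     2     2     4     4     7     7    11    11    16    16    23    23    31

31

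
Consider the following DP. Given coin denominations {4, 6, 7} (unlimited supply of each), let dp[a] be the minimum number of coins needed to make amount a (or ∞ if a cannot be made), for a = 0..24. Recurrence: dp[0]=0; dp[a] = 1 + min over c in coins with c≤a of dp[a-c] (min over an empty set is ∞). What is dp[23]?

4

 a  0  1  2  3  4  5  6  7  8  9 10 11 12 13 14 15 16 17 18 19 20 21 22 23 24
dp  0  -  -  -  1  -  1  1  2  -  2  2  2  2  2  3  3  3  3  3  3  3  4  4  4
(- denotes ∞ / unreachable)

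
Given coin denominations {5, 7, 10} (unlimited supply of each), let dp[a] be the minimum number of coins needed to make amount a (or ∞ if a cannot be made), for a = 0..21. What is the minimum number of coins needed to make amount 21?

3

 a  0  1  2  3  4  5  6  7  8  9 10 11 12 13 14 15 16 17 18 19 20 21
dp  0  -  -  -  -  1  -  1  -  -  1  -  2  -  2  2  -  2  -  3  2  3
(- denotes ∞ / unreachable)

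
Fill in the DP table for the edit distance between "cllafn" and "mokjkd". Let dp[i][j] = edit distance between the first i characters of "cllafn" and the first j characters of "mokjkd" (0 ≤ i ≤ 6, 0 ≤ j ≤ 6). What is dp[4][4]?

   ''  m  o  k  j  k  d
''  0  1  2  3  4  5  6
 c  1  1  2  3  4  5  6
 l  2  2  2  3  4  5  6
 l  3  3  3  3  4  5  6
 a  4  4  4  4  4  5  6
 f  5  5  5  5  5  5  6
 n  6  6  6  6  6  6  6

4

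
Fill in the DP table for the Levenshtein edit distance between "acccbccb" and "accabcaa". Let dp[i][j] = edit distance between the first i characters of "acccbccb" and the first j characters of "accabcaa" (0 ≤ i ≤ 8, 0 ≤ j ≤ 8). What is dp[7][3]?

4

   ''  a  c  c  a  b  c  a  a
''  0  1  2  3  4  5  6  7  8
 a  1  0  1  2  3  4  5  6  7
 c  2  1  0  1  2  3  4  5  6
 c  3  2  1  0  1  2  3  4  5
 c  4  3  2  1  1  2  2  3  4
 b  5  4  3  2  2  1  2  3  4
 c  6  5  4  3  3  2  1  2  3
 c  7  6  5  4  4  3  2  2  3
 b  8  7  6  5  5  4  3  3  3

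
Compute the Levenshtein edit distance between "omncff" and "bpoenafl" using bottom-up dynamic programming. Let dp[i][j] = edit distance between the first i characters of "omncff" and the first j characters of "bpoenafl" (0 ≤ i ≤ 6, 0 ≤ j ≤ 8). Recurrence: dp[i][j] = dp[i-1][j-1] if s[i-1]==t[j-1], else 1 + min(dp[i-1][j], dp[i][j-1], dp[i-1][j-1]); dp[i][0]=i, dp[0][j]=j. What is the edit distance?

   ''  b  p  o  e  n  a  f  l
''  0  1  2  3  4  5  6  7  8
 o  1  1  2  2  3  4  5  6  7
 m  2  2  2  3  3  4  5  6  7
 n  3  3  3  3  4  3  4  5  6
 c  4  4  4  4  4  4  4  5  6
 f  5  5  5  5  5  5  5  4  5
 f  6  6  6  6  6  6  6  5  5

5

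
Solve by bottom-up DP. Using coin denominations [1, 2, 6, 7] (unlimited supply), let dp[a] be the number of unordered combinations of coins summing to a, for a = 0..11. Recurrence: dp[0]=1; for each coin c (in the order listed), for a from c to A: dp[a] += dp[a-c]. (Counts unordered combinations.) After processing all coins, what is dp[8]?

after  coin     0     1     2     3     4     5     6     7     8     9    10    11
          1     1     1     1     1     1     1     1     1     1     1     1     1
          2     1     1     2     2     3     3     4     4     5     5     6     6
          6     1     1     2     2     3     3     5     5     7     7     9     9
          7     1     1     2     2     3     3     5     6     8     9    11    12

8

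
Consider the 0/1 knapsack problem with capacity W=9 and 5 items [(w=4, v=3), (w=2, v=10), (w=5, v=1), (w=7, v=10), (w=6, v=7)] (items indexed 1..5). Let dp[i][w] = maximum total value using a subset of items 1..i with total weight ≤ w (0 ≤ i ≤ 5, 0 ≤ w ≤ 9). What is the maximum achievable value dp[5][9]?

i\w   0   1   2   3   4   5   6   7   8   9
  0   0   0   0   0   0   0   0   0   0   0
  1   0   0   0   0   3   3   3   3   3   3
  2   0   0  10  10  10  10  13  13  13  13
  3   0   0  10  10  10  10  13  13  13  13
  4   0   0  10  10  10  10  13  13  13  20
  5   0   0  10  10  10  10  13  13  17  20

20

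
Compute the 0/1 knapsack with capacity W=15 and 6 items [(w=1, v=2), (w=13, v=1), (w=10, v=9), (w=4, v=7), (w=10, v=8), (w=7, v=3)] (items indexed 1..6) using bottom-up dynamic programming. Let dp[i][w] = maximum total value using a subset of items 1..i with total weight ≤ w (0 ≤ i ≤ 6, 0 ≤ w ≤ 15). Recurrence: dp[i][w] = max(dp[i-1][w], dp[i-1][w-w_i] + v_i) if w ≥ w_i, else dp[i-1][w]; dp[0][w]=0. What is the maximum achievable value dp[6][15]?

i\w   0   1   2   3   4   5   6   7   8   9  10  11  12  13  14  15
  0   0   0   0   0   0   0   0   0   0   0   0   0   0   0   0   0
  1   0   2   2   2   2   2   2   2   2   2   2   2   2   2   2   2
  2   0   2   2   2   2   2   2   2   2   2   2   2   2   2   3   3
  3   0   2   2   2   2   2   2   2   2   2   9  11  11  11  11  11
  4   0   2   2   2   7   9   9   9   9   9   9  11  11  11  16  18
  5   0   2   2   2   7   9   9   9   9   9   9  11  11  11  16  18
  6   0   2   2   2   7   9   9   9   9   9   9  11  12  12  16  18

18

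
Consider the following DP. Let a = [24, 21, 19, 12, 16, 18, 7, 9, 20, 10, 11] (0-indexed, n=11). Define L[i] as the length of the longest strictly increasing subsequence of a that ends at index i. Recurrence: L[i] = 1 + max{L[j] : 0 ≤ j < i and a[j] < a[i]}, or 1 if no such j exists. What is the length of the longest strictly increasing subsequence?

   i    0    1    2    3    4    5    6    7    8    9   10
a[i]   24   21   19   12   16   18    7    9   20   10   11
L[i]    1    1    1    1    2    3    1    2    4    3    4

4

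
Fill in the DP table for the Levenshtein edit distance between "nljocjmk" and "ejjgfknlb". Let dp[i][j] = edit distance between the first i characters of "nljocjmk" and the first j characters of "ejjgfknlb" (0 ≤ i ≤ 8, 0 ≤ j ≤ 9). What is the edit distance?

8

   ''  e  j  j  g  f  k  n  l  b
''  0  1  2  3  4  5  6  7  8  9
 n  1  1  2  3  4  5  6  6  7  8
 l  2  2  2  3  4  5  6  7  6  7
 j  3  3  2  2  3  4  5  6  7  7
 o  4  4  3  3  3  4  5  6  7  8
 c  5  5  4  4  4  4  5  6  7  8
 j  6  6  5  4  5  5  5  6  7  8
 m  7  7  6  5  5  6  6  6  7  8
 k  8  8  7  6  6  6  6  7  7  8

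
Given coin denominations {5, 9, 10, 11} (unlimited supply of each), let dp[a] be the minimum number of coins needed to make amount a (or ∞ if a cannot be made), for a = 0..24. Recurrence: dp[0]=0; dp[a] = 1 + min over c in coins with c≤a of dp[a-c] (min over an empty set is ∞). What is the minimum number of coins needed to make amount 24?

3

 a  0  1  2  3  4  5  6  7  8  9 10 11 12 13 14 15 16 17 18 19 20 21 22 23 24
dp  0  -  -  -  -  1  -  -  -  1  1  1  -  -  2  2  2  -  2  2  2  2  2  3  3
(- denotes ∞ / unreachable)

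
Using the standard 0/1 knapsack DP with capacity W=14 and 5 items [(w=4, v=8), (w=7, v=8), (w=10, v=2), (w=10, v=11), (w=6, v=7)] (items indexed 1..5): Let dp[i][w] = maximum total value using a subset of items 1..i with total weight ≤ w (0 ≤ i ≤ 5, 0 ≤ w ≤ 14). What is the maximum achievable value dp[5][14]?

19

i\w   0   1   2   3   4   5   6   7   8   9  10  11  12  13  14
  0   0   0   0   0   0   0   0   0   0   0   0   0   0   0   0
  1   0   0   0   0   8   8   8   8   8   8   8   8   8   8   8
  2   0   0   0   0   8   8   8   8   8   8   8  16  16  16  16
  3   0   0   0   0   8   8   8   8   8   8   8  16  16  16  16
  4   0   0   0   0   8   8   8   8   8   8  11  16  16  16  19
  5   0   0   0   0   8   8   8   8   8   8  15  16  16  16  19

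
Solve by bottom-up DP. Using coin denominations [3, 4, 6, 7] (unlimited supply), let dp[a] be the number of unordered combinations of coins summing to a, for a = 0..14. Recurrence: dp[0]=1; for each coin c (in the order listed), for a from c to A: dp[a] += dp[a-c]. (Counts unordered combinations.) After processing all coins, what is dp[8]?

after  coin     0     1     2     3     4     5     6     7     8     9    10    11    12    13    14
          3     1     0     0     1     0     0     1     0     0     1     0     0     1     0     0
          4     1     0     0     1     1     0     1     1     1     1     1     1     2     1     1
          6     1     0     0     1     1     0     2     1     1     2     2     1     4     2     2
          7     1     0     0     1     1     0     2     2     1     2     3     2     4     4     4

1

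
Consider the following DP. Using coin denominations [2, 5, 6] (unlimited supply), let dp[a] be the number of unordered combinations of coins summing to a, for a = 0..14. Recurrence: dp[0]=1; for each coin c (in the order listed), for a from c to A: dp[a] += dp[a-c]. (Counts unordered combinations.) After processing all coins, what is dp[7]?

after  coin     0     1     2     3     4     5     6     7     8     9    10    11    12    13    14
          2     1     0     1     0     1     0     1     0     1     0     1     0     1     0     1
          5     1     0     1     0     1     1     1     1     1     1     2     1     2     1     2
          6     1     0     1     0     1     1     2     1     2     1     3     2     4     2     4

1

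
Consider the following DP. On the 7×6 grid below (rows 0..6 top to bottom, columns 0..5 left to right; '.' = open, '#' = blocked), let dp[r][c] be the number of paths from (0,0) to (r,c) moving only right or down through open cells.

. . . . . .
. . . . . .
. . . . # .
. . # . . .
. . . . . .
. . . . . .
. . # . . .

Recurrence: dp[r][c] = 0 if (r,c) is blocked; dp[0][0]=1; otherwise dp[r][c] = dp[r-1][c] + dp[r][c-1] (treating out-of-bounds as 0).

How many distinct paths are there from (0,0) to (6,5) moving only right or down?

169

r\c   0   1   2   3   4   5
  0   1   1   1   1   1   1
  1   1   2   3   4   5   6
  2   1   3   6  10   0   6
  3   1   4   0  10  10  16
  4   1   5   5  15  25  41
  5   1   6  11  26  51  92
  6   1   7   0  26  77 169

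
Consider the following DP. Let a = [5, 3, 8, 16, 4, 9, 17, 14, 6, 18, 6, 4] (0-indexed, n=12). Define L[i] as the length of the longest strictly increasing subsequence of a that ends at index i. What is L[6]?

   i    0    1    2    3    4    5    6    7    8    9   10   11
a[i]    5    3    8   16    4    9   17   14    6   18    6    4
L[i]    1    1    2    3    2    3    4    4    3    5    3    2

4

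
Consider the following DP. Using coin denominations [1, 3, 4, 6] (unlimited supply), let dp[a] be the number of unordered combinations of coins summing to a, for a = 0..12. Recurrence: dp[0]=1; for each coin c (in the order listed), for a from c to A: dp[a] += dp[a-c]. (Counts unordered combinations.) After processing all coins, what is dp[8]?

after  coin     0     1     2     3     4     5     6     7     8     9    10    11    12
          1     1     1     1     1     1     1     1     1     1     1     1     1     1
          3     1     1     1     2     2     2     3     3     3     4     4     4     5
          4     1     1     1     2     3     3     4     5     6     7     8     9    11
          6     1     1     1     2     3     3     5     6     7     9    11    12    16

7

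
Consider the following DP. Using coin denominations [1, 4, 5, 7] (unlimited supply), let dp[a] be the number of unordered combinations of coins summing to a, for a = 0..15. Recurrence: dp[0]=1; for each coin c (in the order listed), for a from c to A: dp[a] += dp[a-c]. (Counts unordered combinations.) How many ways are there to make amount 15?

15

after  coin     0     1     2     3     4     5     6     7     8     9    10    11    12    13    14    15
          1     1     1     1     1     1     1     1     1     1     1     1     1     1     1     1     1
          4     1     1     1     1     2     2     2     2     3     3     3     3     4     4     4     4
          5     1     1     1     1     2     3     3     3     4     5     6     6     7     8     9    10
          7     1     1     1     1     2     3     3     4     5     6     7     8    10    11    13    15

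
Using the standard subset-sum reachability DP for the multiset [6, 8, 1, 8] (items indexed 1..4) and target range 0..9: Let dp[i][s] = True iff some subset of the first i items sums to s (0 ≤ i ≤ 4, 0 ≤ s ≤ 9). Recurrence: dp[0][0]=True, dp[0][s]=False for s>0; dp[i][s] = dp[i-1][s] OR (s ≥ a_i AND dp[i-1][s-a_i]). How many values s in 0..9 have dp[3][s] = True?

i\s   0   1   2   3   4   5   6   7   8   9
  0   T   F   F   F   F   F   F   F   F   F
  1   T   F   F   F   F   F   T   F   F   F
  2   T   F   F   F   F   F   T   F   T   F
  3   T   T   F   F   F   F   T   T   T   T
  4   T   T   F   F   F   F   T   T   T   T

6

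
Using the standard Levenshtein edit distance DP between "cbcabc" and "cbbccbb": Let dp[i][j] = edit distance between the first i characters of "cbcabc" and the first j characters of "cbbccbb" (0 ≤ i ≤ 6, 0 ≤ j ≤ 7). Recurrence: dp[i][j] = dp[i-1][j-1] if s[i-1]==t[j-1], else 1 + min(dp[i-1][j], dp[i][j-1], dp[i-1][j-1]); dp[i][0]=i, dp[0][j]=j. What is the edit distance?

   ''  c  b  b  c  c  b  b
''  0  1  2  3  4  5  6  7
 c  1  0  1  2  3  4  5  6
 b  2  1  0  1  2  3  4  5
 c  3  2  1  1  1  2  3  4
 a  4  3  2  2  2  2  3  4
 b  5  4  3  2  3  3  2  3
 c  6  5  4  3  2  3  3  3

3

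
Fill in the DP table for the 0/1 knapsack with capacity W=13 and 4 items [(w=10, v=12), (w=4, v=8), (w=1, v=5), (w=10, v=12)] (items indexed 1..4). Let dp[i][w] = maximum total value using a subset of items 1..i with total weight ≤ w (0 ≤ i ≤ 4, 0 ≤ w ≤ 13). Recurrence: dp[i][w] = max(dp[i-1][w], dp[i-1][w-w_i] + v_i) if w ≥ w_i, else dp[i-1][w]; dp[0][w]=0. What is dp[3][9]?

13

i\w   0   1   2   3   4   5   6   7   8   9  10  11  12  13
  0   0   0   0   0   0   0   0   0   0   0   0   0   0   0
  1   0   0   0   0   0   0   0   0   0   0  12  12  12  12
  2   0   0   0   0   8   8   8   8   8   8  12  12  12  12
  3   0   5   5   5   8  13  13  13  13  13  13  17  17  17
  4   0   5   5   5   8  13  13  13  13  13  13  17  17  17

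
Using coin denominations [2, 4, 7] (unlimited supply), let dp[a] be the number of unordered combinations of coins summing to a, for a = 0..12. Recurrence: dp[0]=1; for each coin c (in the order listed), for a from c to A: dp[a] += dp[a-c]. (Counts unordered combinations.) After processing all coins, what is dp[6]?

2

after  coin     0     1     2     3     4     5     6     7     8     9    10    11    12
          2     1     0     1     0     1     0     1     0     1     0     1     0     1
          4     1     0     1     0     2     0     2     0     3     0     3     0     4
          7     1     0     1     0     2     0     2     1     3     1     3     2     4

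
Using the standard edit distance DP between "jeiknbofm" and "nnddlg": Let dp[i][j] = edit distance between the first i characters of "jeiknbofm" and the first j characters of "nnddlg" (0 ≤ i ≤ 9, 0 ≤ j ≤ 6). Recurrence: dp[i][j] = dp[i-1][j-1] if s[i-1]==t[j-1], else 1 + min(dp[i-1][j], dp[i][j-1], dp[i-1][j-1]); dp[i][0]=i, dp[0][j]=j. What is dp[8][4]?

7

   ''  n  n  d  d  l  g
''  0  1  2  3  4  5  6
 j  1  1  2  3  4  5  6
 e  2  2  2  3  4  5  6
 i  3  3  3  3  4  5  6
 k  4  4  4  4  4  5  6
 n  5  4  4  5  5  5  6
 b  6  5  5  5  6  6  6
 o  7  6  6  6  6  7  7
 f  8  7  7  7  7  7  8
 m  9  8  8  8  8  8  8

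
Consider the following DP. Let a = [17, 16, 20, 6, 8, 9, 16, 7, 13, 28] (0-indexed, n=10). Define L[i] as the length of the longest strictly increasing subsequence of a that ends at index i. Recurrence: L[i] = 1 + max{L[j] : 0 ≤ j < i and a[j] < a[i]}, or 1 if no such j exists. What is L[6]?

4

   i    0    1    2    3    4    5    6    7    8    9
a[i]   17   16   20    6    8    9   16    7   13   28
L[i]    1    1    2    1    2    3    4    2    4    5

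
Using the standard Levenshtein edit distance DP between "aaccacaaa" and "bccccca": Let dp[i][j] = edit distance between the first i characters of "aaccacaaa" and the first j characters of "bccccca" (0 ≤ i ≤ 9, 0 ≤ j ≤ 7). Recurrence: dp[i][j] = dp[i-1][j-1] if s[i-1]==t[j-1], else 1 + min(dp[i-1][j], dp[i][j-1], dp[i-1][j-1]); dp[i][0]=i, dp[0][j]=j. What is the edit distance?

5

   ''  b  c  c  c  c  c  a
''  0  1  2  3  4  5  6  7
 a  1  1  2  3  4  5  6  6
 a  2  2  2  3  4  5  6  6
 c  3  3  2  2  3  4  5  6
 c  4  4  3  2  2  3  4  5
 a  5  5  4  3  3  3  4  4
 c  6  6  5  4  3  3  3  4
 a  7  7  6  5  4  4  4  3
 a  8  8  7  6  5  5  5  4
 a  9  9  8  7  6  6  6  5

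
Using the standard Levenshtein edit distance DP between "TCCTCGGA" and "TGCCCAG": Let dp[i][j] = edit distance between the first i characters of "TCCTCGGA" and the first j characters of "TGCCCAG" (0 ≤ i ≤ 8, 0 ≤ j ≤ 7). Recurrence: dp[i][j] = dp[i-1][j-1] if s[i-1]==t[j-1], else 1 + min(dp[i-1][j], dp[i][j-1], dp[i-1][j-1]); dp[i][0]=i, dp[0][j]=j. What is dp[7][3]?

   ''  T  G  C  C  C  A  G
''  0  1  2  3  4  5  6  7
 T  1  0  1  2  3  4  5  6
 C  2  1  1  1  2  3  4  5
 C  3  2  2  1  1  2  3  4
 T  4  3  3  2  2  2  3  4
 C  5  4  4  3  2  2  3  4
 G  6  5  4  4  3  3  3  3
 G  7  6  5  5  4  4  4  3
 A  8  7  6  6  5  5  4  4

5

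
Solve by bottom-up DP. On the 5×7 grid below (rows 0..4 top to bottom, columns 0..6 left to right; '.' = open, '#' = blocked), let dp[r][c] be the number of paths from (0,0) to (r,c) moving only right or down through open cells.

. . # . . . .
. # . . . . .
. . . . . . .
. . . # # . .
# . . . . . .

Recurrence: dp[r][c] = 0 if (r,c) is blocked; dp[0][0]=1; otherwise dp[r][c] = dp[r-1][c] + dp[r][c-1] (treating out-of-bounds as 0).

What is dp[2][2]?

r\c   0   1   2   3   4   5   6
  0   1   1   0   0   0   0   0
  1   1   0   0   0   0   0   0
  2   1   1   1   1   1   1   1
  3   1   2   3   0   0   1   2
  4   0   2   5   5   5   6   8

1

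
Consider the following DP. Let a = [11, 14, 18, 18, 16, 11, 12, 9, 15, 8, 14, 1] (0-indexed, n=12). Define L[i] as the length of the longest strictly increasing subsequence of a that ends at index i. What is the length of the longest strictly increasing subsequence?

3

   i    0    1    2    3    4    5    6    7    8    9   10   11
a[i]   11   14   18   18   16   11   12    9   15    8   14    1
L[i]    1    2    3    3    3    1    2    1    3    1    3    1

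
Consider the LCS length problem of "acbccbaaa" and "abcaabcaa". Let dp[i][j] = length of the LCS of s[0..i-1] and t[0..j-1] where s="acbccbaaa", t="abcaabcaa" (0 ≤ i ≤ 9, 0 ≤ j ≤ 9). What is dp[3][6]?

   ''  a  b  c  a  a  b  c  a  a
''  0  0  0  0  0  0  0  0  0  0
 a  0  1  1  1  1  1  1  1  1  1
 c  0  1  1  2  2  2  2  2  2  2
 b  0  1  2  2  2  2  3  3  3  3
 c  0  1  2  3  3  3  3  4  4  4
 c  0  1  2  3  3  3  3  4  4  4
 b  0  1  2  3  3  3  4  4  4  4
 a  0  1  2  3  4  4  4  4  5  5
 a  0  1  2  3  4  5  5  5  5  6
 a  0  1  2  3  4  5  5  5  6  6

3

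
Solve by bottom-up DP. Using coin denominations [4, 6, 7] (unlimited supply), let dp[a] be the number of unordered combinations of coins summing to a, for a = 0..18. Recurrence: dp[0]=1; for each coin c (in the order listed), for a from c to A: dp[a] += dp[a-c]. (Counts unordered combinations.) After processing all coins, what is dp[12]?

after  coin     0     1     2     3     4     5     6     7     8     9    10    11    12    13    14    15    16    17    18
          4     1     0     0     0     1     0     0     0     1     0     0     0     1     0     0     0     1     0     0
          6     1     0     0     0     1     0     1     0     1     0     1     0     2     0     1     0     2     0     2
          7     1     0     0     0     1     0     1     1     1     0     1     1     2     1     2     1     2     1     3

2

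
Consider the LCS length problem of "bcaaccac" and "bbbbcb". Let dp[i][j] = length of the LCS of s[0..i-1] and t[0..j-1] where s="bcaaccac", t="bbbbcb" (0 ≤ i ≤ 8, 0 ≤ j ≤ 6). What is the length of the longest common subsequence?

2

   ''  b  b  b  b  c  b
''  0  0  0  0  0  0  0
 b  0  1  1  1  1  1  1
 c  0  1  1  1  1  2  2
 a  0  1  1  1  1  2  2
 a  0  1  1  1  1  2  2
 c  0  1  1  1  1  2  2
 c  0  1  1  1  1  2  2
 a  0  1  1  1  1  2  2
 c  0  1  1  1  1  2  2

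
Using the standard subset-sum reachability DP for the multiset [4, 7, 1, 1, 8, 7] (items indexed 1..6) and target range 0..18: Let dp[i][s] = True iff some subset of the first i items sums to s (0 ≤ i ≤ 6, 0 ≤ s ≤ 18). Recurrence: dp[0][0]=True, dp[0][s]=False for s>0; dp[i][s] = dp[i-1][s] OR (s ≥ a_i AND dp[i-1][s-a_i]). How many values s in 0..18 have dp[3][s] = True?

i\s   0   1   2   3   4   5   6   7   8   9  10  11  12  13  14  15  16  17  18
  0   T   F   F   F   F   F   F   F   F   F   F   F   F   F   F   F   F   F   F
  1   T   F   F   F   T   F   F   F   F   F   F   F   F   F   F   F   F   F   F
  2   T   F   F   F   T   F   F   T   F   F   F   T   F   F   F   F   F   F   F
  3   T   T   F   F   T   T   F   T   T   F   F   T   T   F   F   F   F   F   F
  4   T   T   T   F   T   T   T   T   T   T   F   T   T   T   F   F   F   F   F
  5   T   T   T   F   T   T   T   T   T   T   T   T   T   T   T   T   T   T   F
  6   T   T   T   F   T   T   T   T   T   T   T   T   T   T   T   T   T   T   T

8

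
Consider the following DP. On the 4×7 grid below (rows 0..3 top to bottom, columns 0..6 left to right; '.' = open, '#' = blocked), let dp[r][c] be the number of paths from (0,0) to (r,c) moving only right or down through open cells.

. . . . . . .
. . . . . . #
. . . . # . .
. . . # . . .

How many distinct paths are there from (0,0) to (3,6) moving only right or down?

12

r\c   0   1   2   3   4   5   6
  0   1   1   1   1   1   1   1
  1   1   2   3   4   5   6   0
  2   1   3   6  10   0   6   6
  3   1   4  10   0   0   6  12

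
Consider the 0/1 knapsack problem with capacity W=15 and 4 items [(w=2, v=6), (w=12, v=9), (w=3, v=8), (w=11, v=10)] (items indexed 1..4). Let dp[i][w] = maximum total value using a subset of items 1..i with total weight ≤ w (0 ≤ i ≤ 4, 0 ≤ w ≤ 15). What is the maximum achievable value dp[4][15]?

i\w   0   1   2   3   4   5   6   7   8   9  10  11  12  13  14  15
  0   0   0   0   0   0   0   0   0   0   0   0   0   0   0   0   0
  1   0   0   6   6   6   6   6   6   6   6   6   6   6   6   6   6
  2   0   0   6   6   6   6   6   6   6   6   6   6   9   9  15  15
  3   0   0   6   8   8  14  14  14  14  14  14  14  14  14  15  17
  4   0   0   6   8   8  14  14  14  14  14  14  14  14  16  18  18

18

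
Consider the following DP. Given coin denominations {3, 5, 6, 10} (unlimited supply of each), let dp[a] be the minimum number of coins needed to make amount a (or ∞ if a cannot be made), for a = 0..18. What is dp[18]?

3

 a  0  1  2  3  4  5  6  7  8  9 10 11 12 13 14 15 16 17 18
dp  0  -  -  1  -  1  1  -  2  2  1  2  2  2  3  2  2  3  3
(- denotes ∞ / unreachable)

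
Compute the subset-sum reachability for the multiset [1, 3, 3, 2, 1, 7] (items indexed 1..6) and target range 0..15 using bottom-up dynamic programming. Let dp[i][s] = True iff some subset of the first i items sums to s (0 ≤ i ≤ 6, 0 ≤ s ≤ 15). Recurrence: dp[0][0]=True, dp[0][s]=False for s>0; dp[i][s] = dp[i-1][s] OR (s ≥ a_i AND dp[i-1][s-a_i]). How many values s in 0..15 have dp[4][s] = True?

10

i\s   0   1   2   3   4   5   6   7   8   9  10  11  12  13  14  15
  0   T   F   F   F   F   F   F   F   F   F   F   F   F   F   F   F
  1   T   T   F   F   F   F   F   F   F   F   F   F   F   F   F   F
  2   T   T   F   T   T   F   F   F   F   F   F   F   F   F   F   F
  3   T   T   F   T   T   F   T   T   F   F   F   F   F   F   F   F
  4   T   T   T   T   T   T   T   T   T   T   F   F   F   F   F   F
  5   T   T   T   T   T   T   T   T   T   T   T   F   F   F   F   F
  6   T   T   T   T   T   T   T   T   T   T   T   T   T   T   T   T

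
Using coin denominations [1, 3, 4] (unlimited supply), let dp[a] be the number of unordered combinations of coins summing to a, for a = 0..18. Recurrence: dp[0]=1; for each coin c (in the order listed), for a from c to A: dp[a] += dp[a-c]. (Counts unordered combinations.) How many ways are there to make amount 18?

20

after  coin     0     1     2     3     4     5     6     7     8     9    10    11    12    13    14    15    16    17    18
          1     1     1     1     1     1     1     1     1     1     1     1     1     1     1     1     1     1     1     1
          3     1     1     1     2     2     2     3     3     3     4     4     4     5     5     5     6     6     6     7
          4     1     1     1     2     3     3     4     5     6     7     8     9    11    12    13    15    17    18    20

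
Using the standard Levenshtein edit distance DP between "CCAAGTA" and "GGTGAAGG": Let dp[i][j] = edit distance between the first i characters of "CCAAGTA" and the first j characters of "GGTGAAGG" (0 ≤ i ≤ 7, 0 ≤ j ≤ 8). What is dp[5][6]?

5

   ''  G  G  T  G  A  A  G  G
''  0  1  2  3  4  5  6  7  8
 C  1  1  2  3  4  5  6  7  8
 C  2  2  2  3  4  5  6  7  8
 A  3  3  3  3  4  4  5  6  7
 A  4  4  4  4  4  4  4  5  6
 G  5  4  4  5  4  5  5  4  5
 T  6  5  5  4  5  5  6  5  5
 A  7  6  6  5  5  5  5  6  6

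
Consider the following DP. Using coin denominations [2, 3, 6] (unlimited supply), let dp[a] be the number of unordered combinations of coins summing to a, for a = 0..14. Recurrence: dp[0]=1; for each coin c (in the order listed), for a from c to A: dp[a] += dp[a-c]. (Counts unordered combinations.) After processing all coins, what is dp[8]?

3

after  coin     0     1     2     3     4     5     6     7     8     9    10    11    12    13    14
          2     1     0     1     0     1     0     1     0     1     0     1     0     1     0     1
          3     1     0     1     1     1     1     2     1     2     2     2     2     3     2     3
          6     1     0     1     1     1     1     3     1     3     3     3     3     6     3     6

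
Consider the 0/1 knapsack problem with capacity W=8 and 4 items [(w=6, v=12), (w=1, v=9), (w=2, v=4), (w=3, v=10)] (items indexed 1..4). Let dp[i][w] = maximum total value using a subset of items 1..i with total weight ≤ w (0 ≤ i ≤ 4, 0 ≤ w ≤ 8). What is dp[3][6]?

13

i\w   0   1   2   3   4   5   6   7   8
  0   0   0   0   0   0   0   0   0   0
  1   0   0   0   0   0   0  12  12  12
  2   0   9   9   9   9   9  12  21  21
  3   0   9   9  13  13  13  13  21  21
  4   0   9   9  13  19  19  23  23  23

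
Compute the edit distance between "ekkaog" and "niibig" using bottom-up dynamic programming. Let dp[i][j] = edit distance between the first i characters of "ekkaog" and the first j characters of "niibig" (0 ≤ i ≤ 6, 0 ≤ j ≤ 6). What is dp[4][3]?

4

   ''  n  i  i  b  i  g
''  0  1  2  3  4  5  6
 e  1  1  2  3  4  5  6
 k  2  2  2  3  4  5  6
 k  3  3  3  3  4  5  6
 a  4  4  4  4  4  5  6
 o  5  5  5  5  5  5  6
 g  6  6  6  6  6  6  5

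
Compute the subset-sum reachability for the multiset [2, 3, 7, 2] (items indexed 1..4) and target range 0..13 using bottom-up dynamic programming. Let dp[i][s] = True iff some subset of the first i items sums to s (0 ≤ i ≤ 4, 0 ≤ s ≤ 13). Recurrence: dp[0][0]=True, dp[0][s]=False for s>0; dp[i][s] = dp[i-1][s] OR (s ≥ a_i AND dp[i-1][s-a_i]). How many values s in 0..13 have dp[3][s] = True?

8

i\s   0   1   2   3   4   5   6   7   8   9  10  11  12  13
  0   T   F   F   F   F   F   F   F   F   F   F   F   F   F
  1   T   F   T   F   F   F   F   F   F   F   F   F   F   F
  2   T   F   T   T   F   T   F   F   F   F   F   F   F   F
  3   T   F   T   T   F   T   F   T   F   T   T   F   T   F
  4   T   F   T   T   T   T   F   T   F   T   T   T   T   F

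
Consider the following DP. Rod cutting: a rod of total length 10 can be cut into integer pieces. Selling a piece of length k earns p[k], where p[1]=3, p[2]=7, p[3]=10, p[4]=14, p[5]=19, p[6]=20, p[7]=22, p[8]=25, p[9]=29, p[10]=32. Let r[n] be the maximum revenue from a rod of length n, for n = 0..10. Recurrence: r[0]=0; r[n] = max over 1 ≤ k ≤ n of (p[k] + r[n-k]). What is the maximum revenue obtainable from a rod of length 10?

   n    0    1    2    3    4    5    6    7    8    9   10
r[n]    0    3    7   10   14   19   22   26   29   33   38

38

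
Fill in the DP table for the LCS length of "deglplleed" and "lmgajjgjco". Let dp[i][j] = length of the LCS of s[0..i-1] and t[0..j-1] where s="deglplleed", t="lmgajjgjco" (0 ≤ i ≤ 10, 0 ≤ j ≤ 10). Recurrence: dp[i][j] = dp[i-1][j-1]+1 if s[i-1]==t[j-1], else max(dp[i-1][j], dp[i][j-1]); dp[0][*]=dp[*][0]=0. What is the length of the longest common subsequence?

1

   ''  l  m  g  a  j  j  g  j  c  o
''  0  0  0  0  0  0  0  0  0  0  0
 d  0  0  0  0  0  0  0  0  0  0  0
 e  0  0  0  0  0  0  0  0  0  0  0
 g  0  0  0  1  1  1  1  1  1  1  1
 l  0  1  1  1  1  1  1  1  1  1  1
 p  0  1  1  1  1  1  1  1  1  1  1
 l  0  1  1  1  1  1  1  1  1  1  1
 l  0  1  1  1  1  1  1  1  1  1  1
 e  0  1  1  1  1  1  1  1  1  1  1
 e  0  1  1  1  1  1  1  1  1  1  1
 d  0  1  1  1  1  1  1  1  1  1  1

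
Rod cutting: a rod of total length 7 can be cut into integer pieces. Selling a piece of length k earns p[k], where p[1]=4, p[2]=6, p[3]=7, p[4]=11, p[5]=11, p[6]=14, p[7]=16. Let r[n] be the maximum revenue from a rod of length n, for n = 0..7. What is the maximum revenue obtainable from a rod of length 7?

28

   n    0    1    2    3    4    5    6    7
r[n]    0    4    8   12   16   20   24   28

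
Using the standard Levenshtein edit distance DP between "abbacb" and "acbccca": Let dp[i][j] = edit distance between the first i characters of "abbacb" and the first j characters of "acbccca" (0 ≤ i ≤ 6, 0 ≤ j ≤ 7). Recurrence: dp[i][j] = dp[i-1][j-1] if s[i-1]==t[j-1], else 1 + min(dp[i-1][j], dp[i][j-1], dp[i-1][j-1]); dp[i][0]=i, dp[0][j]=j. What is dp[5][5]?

   ''  a  c  b  c  c  c  a
''  0  1  2  3  4  5  6  7
 a  1  0  1  2  3  4  5  6
 b  2  1  1  1  2  3  4  5
 b  3  2  2  1  2  3  4  5
 a  4  3  3  2  2  3  4  4
 c  5  4  3  3  2  2  3  4
 b  6  5  4  3  3  3  3  4

2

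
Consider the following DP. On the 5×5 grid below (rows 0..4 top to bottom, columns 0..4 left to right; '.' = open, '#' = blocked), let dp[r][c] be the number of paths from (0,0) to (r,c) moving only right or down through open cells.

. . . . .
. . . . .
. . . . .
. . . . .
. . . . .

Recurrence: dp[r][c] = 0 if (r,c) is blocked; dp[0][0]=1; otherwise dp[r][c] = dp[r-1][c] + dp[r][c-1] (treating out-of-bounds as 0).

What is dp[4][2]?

r\c   0   1   2   3   4
  0   1   1   1   1   1
  1   1   2   3   4   5
  2   1   3   6  10  15
  3   1   4  10  20  35
  4   1   5  15  35  70

15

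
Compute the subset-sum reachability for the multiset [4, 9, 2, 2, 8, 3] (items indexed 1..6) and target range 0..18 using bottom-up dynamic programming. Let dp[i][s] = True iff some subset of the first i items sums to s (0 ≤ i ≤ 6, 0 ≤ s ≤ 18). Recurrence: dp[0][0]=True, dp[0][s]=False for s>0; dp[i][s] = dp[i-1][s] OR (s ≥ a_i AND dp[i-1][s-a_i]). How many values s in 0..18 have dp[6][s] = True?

18

i\s   0   1   2   3   4   5   6   7   8   9  10  11  12  13  14  15  16  17  18
  0   T   F   F   F   F   F   F   F   F   F   F   F   F   F   F   F   F   F   F
  1   T   F   F   F   T   F   F   F   F   F   F   F   F   F   F   F   F   F   F
  2   T   F   F   F   T   F   F   F   F   T   F   F   F   T   F   F   F   F   F
  3   T   F   T   F   T   F   T   F   F   T   F   T   F   T   F   T   F   F   F
  4   T   F   T   F   T   F   T   F   T   T   F   T   F   T   F   T   F   T   F
  5   T   F   T   F   T   F   T   F   T   T   T   T   T   T   T   T   T   T   F
  6   T   F   T   T   T   T   T   T   T   T   T   T   T   T   T   T   T   T   T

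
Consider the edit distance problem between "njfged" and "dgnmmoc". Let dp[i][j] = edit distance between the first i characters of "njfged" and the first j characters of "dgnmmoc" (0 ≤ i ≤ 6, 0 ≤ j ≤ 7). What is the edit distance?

7

   ''  d  g  n  m  m  o  c
''  0  1  2  3  4  5  6  7
 n  1  1  2  2  3  4  5  6
 j  2  2  2  3  3  4  5  6
 f  3  3  3  3  4  4  5  6
 g  4  4  3  4  4  5  5  6
 e  5  5  4  4  5  5  6  6
 d  6  5  5  5  5  6  6  7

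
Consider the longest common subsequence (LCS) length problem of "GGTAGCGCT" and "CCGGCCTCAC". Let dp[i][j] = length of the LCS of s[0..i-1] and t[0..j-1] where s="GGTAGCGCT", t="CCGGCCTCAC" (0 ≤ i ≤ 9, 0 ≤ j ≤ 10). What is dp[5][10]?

4

   ''  C  C  G  G  C  C  T  C  A  C
''  0  0  0  0  0  0  0  0  0  0  0
 G  0  0  0  1  1  1  1  1  1  1  1
 G  0  0  0  1  2  2  2  2  2  2  2
 T  0  0  0  1  2  2  2  3  3  3  3
 A  0  0  0  1  2  2  2  3  3  4  4
 G  0  0  0  1  2  2  2  3  3  4  4
 C  0  1  1  1  2  3  3  3  4  4  5
 G  0  1  1  2  2  3  3  3  4  4  5
 C  0  1  2  2  2  3  4  4  4  4  5
 T  0  1  2  2  2  3  4  5  5  5  5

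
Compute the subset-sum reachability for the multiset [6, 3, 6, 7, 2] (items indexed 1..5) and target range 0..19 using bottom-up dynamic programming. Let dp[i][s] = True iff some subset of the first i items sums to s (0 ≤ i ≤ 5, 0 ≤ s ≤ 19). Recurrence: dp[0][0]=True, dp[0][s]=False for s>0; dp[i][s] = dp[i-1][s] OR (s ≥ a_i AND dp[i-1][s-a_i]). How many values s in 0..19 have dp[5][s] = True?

18

i\s   0   1   2   3   4   5   6   7   8   9  10  11  12  13  14  15  16  17  18  19
  0   T   F   F   F   F   F   F   F   F   F   F   F   F   F   F   F   F   F   F   F
  1   T   F   F   F   F   F   T   F   F   F   F   F   F   F   F   F   F   F   F   F
  2   T   F   F   T   F   F   T   F   F   T   F   F   F   F   F   F   F   F   F   F
  3   T   F   F   T   F   F   T   F   F   T   F   F   T   F   F   T   F   F   F   F
  4   T   F   F   T   F   F   T   T   F   T   T   F   T   T   F   T   T   F   F   T
  5   T   F   T   T   F   T   T   T   T   T   T   T   T   T   T   T   T   T   T   T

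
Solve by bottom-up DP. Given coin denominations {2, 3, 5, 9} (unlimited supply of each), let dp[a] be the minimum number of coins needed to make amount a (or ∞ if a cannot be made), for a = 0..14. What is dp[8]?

2

 a  0  1  2  3  4  5  6  7  8  9 10 11 12 13 14
dp  0  -  1  1  2  1  2  2  2  1  2  2  2  3  2
(- denotes ∞ / unreachable)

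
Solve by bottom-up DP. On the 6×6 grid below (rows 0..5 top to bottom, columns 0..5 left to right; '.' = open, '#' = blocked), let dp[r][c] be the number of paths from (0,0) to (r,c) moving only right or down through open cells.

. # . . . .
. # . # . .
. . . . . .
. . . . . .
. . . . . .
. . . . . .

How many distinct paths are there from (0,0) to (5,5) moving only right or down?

r\c   0   1   2   3   4   5
  0   1   0   0   0   0   0
  1   1   0   0   0   0   0
  2   1   1   1   1   1   1
  3   1   2   3   4   5   6
  4   1   3   6  10  15  21
  5   1   4  10  20  35  56

56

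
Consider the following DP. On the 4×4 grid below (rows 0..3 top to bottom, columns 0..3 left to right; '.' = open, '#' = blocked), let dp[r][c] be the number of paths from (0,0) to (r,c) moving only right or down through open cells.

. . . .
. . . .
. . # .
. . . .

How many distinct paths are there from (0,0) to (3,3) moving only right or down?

8

r\c   0   1   2   3
  0   1   1   1   1
  1   1   2   3   4
  2   1   3   0   4
  3   1   4   4   8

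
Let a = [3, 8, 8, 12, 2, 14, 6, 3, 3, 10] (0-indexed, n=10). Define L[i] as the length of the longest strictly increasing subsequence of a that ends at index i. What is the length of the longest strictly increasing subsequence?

4

   i    0    1    2    3    4    5    6    7    8    9
a[i]    3    8    8   12    2   14    6    3    3   10
L[i]    1    2    2    3    1    4    2    2    2    3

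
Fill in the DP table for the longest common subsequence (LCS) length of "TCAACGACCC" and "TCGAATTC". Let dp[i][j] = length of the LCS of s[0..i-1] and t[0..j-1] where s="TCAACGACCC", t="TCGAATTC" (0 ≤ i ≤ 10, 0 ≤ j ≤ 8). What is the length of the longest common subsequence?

   ''  T  C  G  A  A  T  T  C
''  0  0  0  0  0  0  0  0  0
 T  0  1  1  1  1  1  1  1  1
 C  0  1  2  2  2  2  2  2  2
 A  0  1  2  2  3  3  3  3  3
 A  0  1  2  2  3  4  4  4  4
 C  0  1  2  2  3  4  4  4  5
 G  0  1  2  3  3  4  4  4  5
 A  0  1  2  3  4  4  4  4  5
 C  0  1  2  3  4  4  4  4  5
 C  0  1  2  3  4  4  4  4  5
 C  0  1  2  3  4  4  4  4  5

5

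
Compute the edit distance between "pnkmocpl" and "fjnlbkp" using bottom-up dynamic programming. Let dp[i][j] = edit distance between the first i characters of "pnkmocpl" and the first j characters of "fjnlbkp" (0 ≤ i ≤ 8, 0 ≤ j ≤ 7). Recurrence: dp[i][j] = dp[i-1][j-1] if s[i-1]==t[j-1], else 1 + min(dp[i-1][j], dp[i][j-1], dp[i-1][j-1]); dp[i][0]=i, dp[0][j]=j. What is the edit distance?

7

   ''  f  j  n  l  b  k  p
''  0  1  2  3  4  5  6  7
 p  1  1  2  3  4  5  6  6
 n  2  2  2  2  3  4  5  6
 k  3  3  3  3  3  4  4  5
 m  4  4  4  4  4  4  5  5
 o  5  5  5  5  5  5  5  6
 c  6  6  6  6  6  6  6  6
 p  7  7  7  7  7  7  7  6
 l  8  8  8  8  7  8  8  7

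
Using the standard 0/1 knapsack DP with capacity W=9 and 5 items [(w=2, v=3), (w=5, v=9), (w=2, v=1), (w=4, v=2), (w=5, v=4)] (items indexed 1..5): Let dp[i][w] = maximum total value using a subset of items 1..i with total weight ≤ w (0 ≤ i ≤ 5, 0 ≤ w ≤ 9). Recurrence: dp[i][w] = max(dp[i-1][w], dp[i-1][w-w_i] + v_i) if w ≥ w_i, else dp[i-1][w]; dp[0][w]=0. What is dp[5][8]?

i\w   0   1   2   3   4   5   6   7   8   9
  0   0   0   0   0   0   0   0   0   0   0
  1   0   0   3   3   3   3   3   3   3   3
  2   0   0   3   3   3   9   9  12  12  12
  3   0   0   3   3   4   9   9  12  12  13
  4   0   0   3   3   4   9   9  12  12  13
  5   0   0   3   3   4   9   9  12  12  13

12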